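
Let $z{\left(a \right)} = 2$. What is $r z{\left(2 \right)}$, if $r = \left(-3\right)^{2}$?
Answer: $18$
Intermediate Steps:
$r = 9$
$r z{\left(2 \right)} = 9 \cdot 2 = 18$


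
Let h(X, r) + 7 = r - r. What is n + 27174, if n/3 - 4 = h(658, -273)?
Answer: 27165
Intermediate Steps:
h(X, r) = -7 (h(X, r) = -7 + (r - r) = -7 + 0 = -7)
n = -9 (n = 12 + 3*(-7) = 12 - 21 = -9)
n + 27174 = -9 + 27174 = 27165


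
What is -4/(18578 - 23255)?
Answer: 4/4677 ≈ 0.00085525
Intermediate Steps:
-4/(18578 - 23255) = -4/(-4677) = -1/4677*(-4) = 4/4677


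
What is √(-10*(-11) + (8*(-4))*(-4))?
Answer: √238 ≈ 15.427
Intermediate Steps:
√(-10*(-11) + (8*(-4))*(-4)) = √(110 - 32*(-4)) = √(110 + 128) = √238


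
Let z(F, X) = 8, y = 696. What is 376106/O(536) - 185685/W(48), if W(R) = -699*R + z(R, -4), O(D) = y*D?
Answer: 5117937689/782111904 ≈ 6.5437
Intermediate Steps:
O(D) = 696*D
W(R) = 8 - 699*R (W(R) = -699*R + 8 = 8 - 699*R)
376106/O(536) - 185685/W(48) = 376106/((696*536)) - 185685/(8 - 699*48) = 376106/373056 - 185685/(8 - 33552) = 376106*(1/373056) - 185685/(-33544) = 188053/186528 - 185685*(-1/33544) = 188053/186528 + 185685/33544 = 5117937689/782111904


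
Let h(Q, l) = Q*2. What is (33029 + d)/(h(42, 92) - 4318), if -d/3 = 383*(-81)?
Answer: -63049/2117 ≈ -29.782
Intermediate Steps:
h(Q, l) = 2*Q
d = 93069 (d = -1149*(-81) = -3*(-31023) = 93069)
(33029 + d)/(h(42, 92) - 4318) = (33029 + 93069)/(2*42 - 4318) = 126098/(84 - 4318) = 126098/(-4234) = 126098*(-1/4234) = -63049/2117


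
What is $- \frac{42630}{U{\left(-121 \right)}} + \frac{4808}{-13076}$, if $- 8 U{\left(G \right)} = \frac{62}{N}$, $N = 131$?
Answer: $\frac{73023277018}{101339} \approx 7.2058 \cdot 10^{5}$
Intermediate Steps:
$U{\left(G \right)} = - \frac{31}{524}$ ($U{\left(G \right)} = - \frac{62 \cdot \frac{1}{131}}{8} = \left(- \frac{1}{8}\right) \frac{62}{131} = - \frac{31}{524}$)
$- \frac{42630}{U{\left(-121 \right)}} + \frac{4808}{-13076} = - \frac{42630}{- \frac{31}{524}} + \frac{4808}{-13076} = \left(-42630\right) \left(- \frac{524}{31}\right) + 4808 \left(- \frac{1}{13076}\right) = \frac{22338120}{31} - \frac{1202}{3269} = \frac{73023277018}{101339}$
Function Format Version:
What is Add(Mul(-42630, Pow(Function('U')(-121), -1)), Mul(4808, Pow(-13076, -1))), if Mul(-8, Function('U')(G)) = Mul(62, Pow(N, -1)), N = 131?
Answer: Rational(73023277018, 101339) ≈ 7.2058e+5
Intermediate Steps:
Function('U')(G) = Rational(-31, 524) (Function('U')(G) = Mul(Rational(-1, 8), Mul(62, Pow(131, -1))) = Mul(Rational(-1, 8), Mul(62, Rational(1, 131))) = Mul(Rational(-1, 8), Rational(62, 131)) = Rational(-31, 524))
Add(Mul(-42630, Pow(Function('U')(-121), -1)), Mul(4808, Pow(-13076, -1))) = Add(Mul(-42630, Pow(Rational(-31, 524), -1)), Mul(4808, Pow(-13076, -1))) = Add(Mul(-42630, Rational(-524, 31)), Mul(4808, Rational(-1, 13076))) = Add(Rational(22338120, 31), Rational(-1202, 3269)) = Rational(73023277018, 101339)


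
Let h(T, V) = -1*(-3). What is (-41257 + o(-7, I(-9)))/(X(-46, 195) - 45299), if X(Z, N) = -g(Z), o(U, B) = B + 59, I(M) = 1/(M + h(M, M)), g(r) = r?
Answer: 247189/271518 ≈ 0.91040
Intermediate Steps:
h(T, V) = 3
I(M) = 1/(3 + M) (I(M) = 1/(M + 3) = 1/(3 + M))
o(U, B) = 59 + B
X(Z, N) = -Z
(-41257 + o(-7, I(-9)))/(X(-46, 195) - 45299) = (-41257 + (59 + 1/(3 - 9)))/(-1*(-46) - 45299) = (-41257 + (59 + 1/(-6)))/(46 - 45299) = (-41257 + (59 - ⅙))/(-45253) = (-41257 + 353/6)*(-1/45253) = -247189/6*(-1/45253) = 247189/271518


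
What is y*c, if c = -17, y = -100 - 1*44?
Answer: 2448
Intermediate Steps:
y = -144 (y = -100 - 44 = -144)
y*c = -144*(-17) = 2448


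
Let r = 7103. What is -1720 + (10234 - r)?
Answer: 1411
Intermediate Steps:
-1720 + (10234 - r) = -1720 + (10234 - 1*7103) = -1720 + (10234 - 7103) = -1720 + 3131 = 1411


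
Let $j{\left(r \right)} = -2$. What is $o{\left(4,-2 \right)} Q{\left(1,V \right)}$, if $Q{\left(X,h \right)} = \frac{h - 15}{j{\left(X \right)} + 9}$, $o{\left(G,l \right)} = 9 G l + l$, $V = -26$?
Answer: $\frac{3034}{7} \approx 433.43$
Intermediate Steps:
$o{\left(G,l \right)} = l + 9 G l$ ($o{\left(G,l \right)} = 9 G l + l = l + 9 G l$)
$Q{\left(X,h \right)} = - \frac{15}{7} + \frac{h}{7}$ ($Q{\left(X,h \right)} = \frac{h - 15}{-2 + 9} = \frac{-15 + h}{7} = \left(-15 + h\right) \frac{1}{7} = - \frac{15}{7} + \frac{h}{7}$)
$o{\left(4,-2 \right)} Q{\left(1,V \right)} = - 2 \left(1 + 9 \cdot 4\right) \left(- \frac{15}{7} + \frac{1}{7} \left(-26\right)\right) = - 2 \left(1 + 36\right) \left(- \frac{15}{7} - \frac{26}{7}\right) = \left(-2\right) 37 \left(- \frac{41}{7}\right) = \left(-74\right) \left(- \frac{41}{7}\right) = \frac{3034}{7}$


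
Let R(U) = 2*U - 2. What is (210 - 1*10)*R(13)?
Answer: 4800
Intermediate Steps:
R(U) = -2 + 2*U
(210 - 1*10)*R(13) = (210 - 1*10)*(-2 + 2*13) = (210 - 10)*(-2 + 26) = 200*24 = 4800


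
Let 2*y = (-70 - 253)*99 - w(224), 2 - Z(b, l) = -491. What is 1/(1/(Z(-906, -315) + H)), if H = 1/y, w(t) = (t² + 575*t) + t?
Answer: 104110259/211177 ≈ 493.00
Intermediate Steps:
Z(b, l) = 493 (Z(b, l) = 2 - 1*(-491) = 2 + 491 = 493)
w(t) = t² + 576*t
y = -211177/2 (y = ((-70 - 253)*99 - 224*(576 + 224))/2 = (-323*99 - 224*800)/2 = (-31977 - 1*179200)/2 = (-31977 - 179200)/2 = (½)*(-211177) = -211177/2 ≈ -1.0559e+5)
H = -2/211177 (H = 1/(-211177/2) = -2/211177 ≈ -9.4707e-6)
1/(1/(Z(-906, -315) + H)) = 1/(1/(493 - 2/211177)) = 1/(1/(104110259/211177)) = 1/(211177/104110259) = 104110259/211177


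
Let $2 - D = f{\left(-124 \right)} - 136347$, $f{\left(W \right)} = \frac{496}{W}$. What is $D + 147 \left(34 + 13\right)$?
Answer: $143262$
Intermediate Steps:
$D = 136353$ ($D = 2 - \left(\frac{496}{-124} - 136347\right) = 2 - \left(496 \left(- \frac{1}{124}\right) - 136347\right) = 2 - \left(-4 - 136347\right) = 2 - -136351 = 2 + 136351 = 136353$)
$D + 147 \left(34 + 13\right) = 136353 + 147 \left(34 + 13\right) = 136353 + 147 \cdot 47 = 136353 + 6909 = 143262$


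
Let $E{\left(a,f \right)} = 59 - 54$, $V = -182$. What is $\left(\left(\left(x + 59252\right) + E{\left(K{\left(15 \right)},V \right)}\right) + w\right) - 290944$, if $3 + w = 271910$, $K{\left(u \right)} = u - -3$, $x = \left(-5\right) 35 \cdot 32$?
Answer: $34620$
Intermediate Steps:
$x = -5600$ ($x = \left(-175\right) 32 = -5600$)
$K{\left(u \right)} = 3 + u$ ($K{\left(u \right)} = u + 3 = 3 + u$)
$E{\left(a,f \right)} = 5$ ($E{\left(a,f \right)} = 59 - 54 = 5$)
$w = 271907$ ($w = -3 + 271910 = 271907$)
$\left(\left(\left(x + 59252\right) + E{\left(K{\left(15 \right)},V \right)}\right) + w\right) - 290944 = \left(\left(\left(-5600 + 59252\right) + 5\right) + 271907\right) - 290944 = \left(\left(53652 + 5\right) + 271907\right) - 290944 = \left(53657 + 271907\right) - 290944 = 325564 - 290944 = 34620$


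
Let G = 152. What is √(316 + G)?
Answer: 6*√13 ≈ 21.633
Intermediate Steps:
√(316 + G) = √(316 + 152) = √468 = 6*√13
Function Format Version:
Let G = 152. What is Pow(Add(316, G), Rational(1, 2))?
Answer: Mul(6, Pow(13, Rational(1, 2))) ≈ 21.633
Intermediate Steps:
Pow(Add(316, G), Rational(1, 2)) = Pow(Add(316, 152), Rational(1, 2)) = Pow(468, Rational(1, 2)) = Mul(6, Pow(13, Rational(1, 2)))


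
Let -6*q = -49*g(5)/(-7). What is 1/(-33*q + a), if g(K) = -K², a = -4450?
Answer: -2/10825 ≈ -0.00018476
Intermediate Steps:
q = 175/6 (q = -(-49)*-1*5²/(-7)/6 = -(-49)*-1*25*(-⅐)/6 = -(-49)*(-25*(-⅐))/6 = -(-49)*25/(6*7) = -⅙*(-175) = 175/6 ≈ 29.167)
1/(-33*q + a) = 1/(-33*175/6 - 4450) = 1/(-1925/2 - 4450) = 1/(-10825/2) = -2/10825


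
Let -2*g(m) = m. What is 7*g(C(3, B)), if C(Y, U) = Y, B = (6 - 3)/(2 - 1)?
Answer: -21/2 ≈ -10.500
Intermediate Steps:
B = 3 (B = 3/1 = 3*1 = 3)
g(m) = -m/2
7*g(C(3, B)) = 7*(-1/2*3) = 7*(-3/2) = -21/2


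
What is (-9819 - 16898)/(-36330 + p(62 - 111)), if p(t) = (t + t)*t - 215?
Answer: 26717/31743 ≈ 0.84167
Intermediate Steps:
p(t) = -215 + 2*t² (p(t) = (2*t)*t - 215 = 2*t² - 215 = -215 + 2*t²)
(-9819 - 16898)/(-36330 + p(62 - 111)) = (-9819 - 16898)/(-36330 + (-215 + 2*(62 - 111)²)) = -26717/(-36330 + (-215 + 2*(-49)²)) = -26717/(-36330 + (-215 + 2*2401)) = -26717/(-36330 + (-215 + 4802)) = -26717/(-36330 + 4587) = -26717/(-31743) = -26717*(-1/31743) = 26717/31743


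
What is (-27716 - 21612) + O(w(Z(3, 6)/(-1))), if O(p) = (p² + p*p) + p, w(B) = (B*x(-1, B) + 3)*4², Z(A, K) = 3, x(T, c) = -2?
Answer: -7712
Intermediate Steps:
w(B) = 48 - 32*B (w(B) = (B*(-2) + 3)*4² = (-2*B + 3)*16 = (3 - 2*B)*16 = 48 - 32*B)
O(p) = p + 2*p² (O(p) = (p² + p²) + p = 2*p² + p = p + 2*p²)
(-27716 - 21612) + O(w(Z(3, 6)/(-1))) = (-27716 - 21612) + (48 - 96/(-1))*(1 + 2*(48 - 96/(-1))) = -49328 + (48 - 96*(-1))*(1 + 2*(48 - 96*(-1))) = -49328 + (48 - 32*(-3))*(1 + 2*(48 - 32*(-3))) = -49328 + (48 + 96)*(1 + 2*(48 + 96)) = -49328 + 144*(1 + 2*144) = -49328 + 144*(1 + 288) = -49328 + 144*289 = -49328 + 41616 = -7712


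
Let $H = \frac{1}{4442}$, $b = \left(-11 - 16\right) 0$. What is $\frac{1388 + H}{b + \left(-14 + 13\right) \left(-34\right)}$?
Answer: $\frac{6165497}{151028} \approx 40.824$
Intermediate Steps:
$b = 0$ ($b = \left(-27\right) 0 = 0$)
$H = \frac{1}{4442} \approx 0.00022512$
$\frac{1388 + H}{b + \left(-14 + 13\right) \left(-34\right)} = \frac{1388 + \frac{1}{4442}}{0 + \left(-14 + 13\right) \left(-34\right)} = \frac{6165497}{4442 \left(0 - -34\right)} = \frac{6165497}{4442 \left(0 + 34\right)} = \frac{6165497}{4442 \cdot 34} = \frac{6165497}{4442} \cdot \frac{1}{34} = \frac{6165497}{151028}$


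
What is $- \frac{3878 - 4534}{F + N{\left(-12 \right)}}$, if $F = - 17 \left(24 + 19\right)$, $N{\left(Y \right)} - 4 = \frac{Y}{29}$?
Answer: $- \frac{19024}{21095} \approx -0.90182$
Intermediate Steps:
$N{\left(Y \right)} = 4 + \frac{Y}{29}$
$F = -731$ ($F = \left(-17\right) 43 = -731$)
$- \frac{3878 - 4534}{F + N{\left(-12 \right)}} = - \frac{3878 - 4534}{-731 + \left(4 + \frac{1}{29} \left(-12\right)\right)} = - \frac{-656}{-731 + \left(4 - \frac{12}{29}\right)} = - \frac{-656}{-731 + \frac{104}{29}} = - \frac{-656}{- \frac{21095}{29}} = - \frac{\left(-656\right) \left(-29\right)}{21095} = \left(-1\right) \frac{19024}{21095} = - \frac{19024}{21095}$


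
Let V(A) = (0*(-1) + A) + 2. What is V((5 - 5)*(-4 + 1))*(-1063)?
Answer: -2126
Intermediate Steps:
V(A) = 2 + A (V(A) = (0 + A) + 2 = A + 2 = 2 + A)
V((5 - 5)*(-4 + 1))*(-1063) = (2 + (5 - 5)*(-4 + 1))*(-1063) = (2 + 0*(-3))*(-1063) = (2 + 0)*(-1063) = 2*(-1063) = -2126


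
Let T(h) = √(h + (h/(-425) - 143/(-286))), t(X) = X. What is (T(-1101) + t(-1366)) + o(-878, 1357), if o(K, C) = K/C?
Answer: -1854540/1357 + I*√31729582/170 ≈ -1366.6 + 33.135*I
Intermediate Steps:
T(h) = √(½ + 424*h/425) (T(h) = √(h + (h*(-1/425) - 143*(-1/286))) = √(h + (-h/425 + ½)) = √(h + (½ - h/425)) = √(½ + 424*h/425))
(T(-1101) + t(-1366)) + o(-878, 1357) = (√(14450 + 28832*(-1101))/170 - 1366) - 878/1357 = (√(14450 - 31744032)/170 - 1366) - 878*1/1357 = (√(-31729582)/170 - 1366) - 878/1357 = ((I*√31729582)/170 - 1366) - 878/1357 = (I*√31729582/170 - 1366) - 878/1357 = (-1366 + I*√31729582/170) - 878/1357 = -1854540/1357 + I*√31729582/170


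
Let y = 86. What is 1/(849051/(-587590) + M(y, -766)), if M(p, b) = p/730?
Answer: -42894070/56927449 ≈ -0.75349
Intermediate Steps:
M(p, b) = p/730 (M(p, b) = p*(1/730) = p/730)
1/(849051/(-587590) + M(y, -766)) = 1/(849051/(-587590) + (1/730)*86) = 1/(849051*(-1/587590) + 43/365) = 1/(-849051/587590 + 43/365) = 1/(-56927449/42894070) = -42894070/56927449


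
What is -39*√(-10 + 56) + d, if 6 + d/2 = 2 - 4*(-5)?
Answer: 32 - 39*√46 ≈ -232.51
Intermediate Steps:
d = 32 (d = -12 + 2*(2 - 4*(-5)) = -12 + 2*(2 + 20) = -12 + 2*22 = -12 + 44 = 32)
-39*√(-10 + 56) + d = -39*√(-10 + 56) + 32 = -39*√46 + 32 = 32 - 39*√46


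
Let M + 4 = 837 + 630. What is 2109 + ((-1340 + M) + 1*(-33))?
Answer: 2199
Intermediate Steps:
M = 1463 (M = -4 + (837 + 630) = -4 + 1467 = 1463)
2109 + ((-1340 + M) + 1*(-33)) = 2109 + ((-1340 + 1463) + 1*(-33)) = 2109 + (123 - 33) = 2109 + 90 = 2199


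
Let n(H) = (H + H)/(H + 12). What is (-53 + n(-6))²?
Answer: 3025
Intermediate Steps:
n(H) = 2*H/(12 + H) (n(H) = (2*H)/(12 + H) = 2*H/(12 + H))
(-53 + n(-6))² = (-53 + 2*(-6)/(12 - 6))² = (-53 + 2*(-6)/6)² = (-53 + 2*(-6)*(⅙))² = (-53 - 2)² = (-55)² = 3025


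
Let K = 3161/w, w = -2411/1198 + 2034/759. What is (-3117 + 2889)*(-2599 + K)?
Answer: -98588065260/202261 ≈ -4.8743e+5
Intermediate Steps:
w = 202261/303094 (w = -2411*1/1198 + 2034*(1/759) = -2411/1198 + 678/253 = 202261/303094 ≈ 0.66732)
K = 958080134/202261 (K = 3161/(202261/303094) = 3161*(303094/202261) = 958080134/202261 ≈ 4736.9)
(-3117 + 2889)*(-2599 + K) = (-3117 + 2889)*(-2599 + 958080134/202261) = -228*432403795/202261 = -98588065260/202261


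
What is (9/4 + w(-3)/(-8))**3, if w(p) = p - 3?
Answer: 27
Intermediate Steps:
w(p) = -3 + p
(9/4 + w(-3)/(-8))**3 = (9/4 + (-3 - 3)/(-8))**3 = (9*(1/4) - 6*(-1/8))**3 = (9/4 + 3/4)**3 = 3**3 = 27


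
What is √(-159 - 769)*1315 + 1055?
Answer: 1055 + 5260*I*√58 ≈ 1055.0 + 40059.0*I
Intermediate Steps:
√(-159 - 769)*1315 + 1055 = √(-928)*1315 + 1055 = (4*I*√58)*1315 + 1055 = 5260*I*√58 + 1055 = 1055 + 5260*I*√58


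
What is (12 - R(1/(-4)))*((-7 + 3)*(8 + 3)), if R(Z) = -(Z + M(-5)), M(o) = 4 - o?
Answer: -913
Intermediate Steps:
R(Z) = -9 - Z (R(Z) = -(Z + (4 - 1*(-5))) = -(Z + (4 + 5)) = -(Z + 9) = -(9 + Z) = -9 - Z)
(12 - R(1/(-4)))*((-7 + 3)*(8 + 3)) = (12 - (-9 - 1/(-4)))*((-7 + 3)*(8 + 3)) = (12 - (-9 - 1*(-¼)))*(-4*11) = (12 - (-9 + ¼))*(-44) = (12 - 1*(-35/4))*(-44) = (12 + 35/4)*(-44) = (83/4)*(-44) = -913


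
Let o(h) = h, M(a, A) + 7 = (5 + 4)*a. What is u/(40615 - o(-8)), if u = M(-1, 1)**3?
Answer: -4096/40623 ≈ -0.10083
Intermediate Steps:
M(a, A) = -7 + 9*a (M(a, A) = -7 + (5 + 4)*a = -7 + 9*a)
u = -4096 (u = (-7 + 9*(-1))**3 = (-7 - 9)**3 = (-16)**3 = -4096)
u/(40615 - o(-8)) = -4096/(40615 - 1*(-8)) = -4096/(40615 + 8) = -4096/40623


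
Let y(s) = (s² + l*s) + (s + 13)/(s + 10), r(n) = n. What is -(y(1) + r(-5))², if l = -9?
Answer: -16641/121 ≈ -137.53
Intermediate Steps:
y(s) = s² - 9*s + (13 + s)/(10 + s) (y(s) = (s² - 9*s) + (s + 13)/(s + 10) = (s² - 9*s) + (13 + s)/(10 + s) = s² - 9*s + (13 + s)/(10 + s))
-(y(1) + r(-5))² = -((13 + 1² + 1³ - 89*1)/(10 + 1) - 5)² = -((13 + 1 + 1 - 89)/11 - 5)² = -((1/11)*(-74) - 5)² = -(-74/11 - 5)² = -(-129/11)² = -1*16641/121 = -16641/121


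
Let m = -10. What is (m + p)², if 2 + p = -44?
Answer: 3136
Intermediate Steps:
p = -46 (p = -2 - 44 = -46)
(m + p)² = (-10 - 46)² = (-56)² = 3136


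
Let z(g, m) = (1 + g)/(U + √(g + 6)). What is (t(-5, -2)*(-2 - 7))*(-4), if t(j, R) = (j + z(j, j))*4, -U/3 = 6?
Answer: -11664/17 ≈ -686.12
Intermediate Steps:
U = -18 (U = -3*6 = -18)
z(g, m) = (1 + g)/(-18 + √(6 + g)) (z(g, m) = (1 + g)/(-18 + √(g + 6)) = (1 + g)/(-18 + √(6 + g)))
t(j, R) = 4*j + 4*(1 + j)/(-18 + √(6 + j)) (t(j, R) = (j + (1 + j)/(-18 + √(6 + j)))*4 = 4*j + 4*(1 + j)/(-18 + √(6 + j)))
(t(-5, -2)*(-2 - 7))*(-4) = ((4*(1 - 17*(-5) - 5*√(6 - 5))/(-18 + √(6 - 5)))*(-2 - 7))*(-4) = ((4*(1 + 85 - 5*√1)/(-18 + √1))*(-9))*(-4) = ((4*(1 + 85 - 5*1)/(-18 + 1))*(-9))*(-4) = ((4*(1 + 85 - 5)/(-17))*(-9))*(-4) = ((4*(-1/17)*81)*(-9))*(-4) = -324/17*(-9)*(-4) = (2916/17)*(-4) = -11664/17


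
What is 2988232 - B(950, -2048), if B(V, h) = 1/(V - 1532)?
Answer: 1739151025/582 ≈ 2.9882e+6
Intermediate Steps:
B(V, h) = 1/(-1532 + V)
2988232 - B(950, -2048) = 2988232 - 1/(-1532 + 950) = 2988232 - 1/(-582) = 2988232 - 1*(-1/582) = 2988232 + 1/582 = 1739151025/582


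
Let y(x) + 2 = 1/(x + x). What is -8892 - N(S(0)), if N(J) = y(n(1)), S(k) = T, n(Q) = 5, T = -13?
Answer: -88901/10 ≈ -8890.1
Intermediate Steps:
y(x) = -2 + 1/(2*x) (y(x) = -2 + 1/(x + x) = -2 + 1/(2*x))
S(k) = -13
N(J) = -19/10 (N(J) = -2 + (1/2)/5 = -2 + (1/2)*(1/5) = -2 + 1/10 = -19/10)
-8892 - N(S(0)) = -8892 - 1*(-19/10) = -8892 + 19/10 = -88901/10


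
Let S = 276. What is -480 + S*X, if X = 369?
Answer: 101364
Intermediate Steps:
-480 + S*X = -480 + 276*369 = -480 + 101844 = 101364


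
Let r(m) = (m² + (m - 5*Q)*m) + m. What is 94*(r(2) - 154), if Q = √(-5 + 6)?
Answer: -14476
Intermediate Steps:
Q = 1 (Q = √1 = 1)
r(m) = m + m² + m*(-5 + m) (r(m) = (m² + (m - 5*1)*m) + m = (m² + (m - 5)*m) + m = (m² + (-5 + m)*m) + m = (m² + m*(-5 + m)) + m = m + m² + m*(-5 + m))
94*(r(2) - 154) = 94*(2*2*(-2 + 2) - 154) = 94*(2*2*0 - 154) = 94*(0 - 154) = 94*(-154) = -14476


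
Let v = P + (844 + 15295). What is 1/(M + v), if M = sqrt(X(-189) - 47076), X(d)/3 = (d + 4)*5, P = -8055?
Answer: 8084/65400907 - 3*I*sqrt(5539)/65400907 ≈ 0.00012361 - 3.4139e-6*I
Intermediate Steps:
X(d) = 60 + 15*d (X(d) = 3*((d + 4)*5) = 3*((4 + d)*5) = 3*(20 + 5*d) = 60 + 15*d)
v = 8084 (v = -8055 + (844 + 15295) = -8055 + 16139 = 8084)
M = 3*I*sqrt(5539) (M = sqrt((60 + 15*(-189)) - 47076) = sqrt((60 - 2835) - 47076) = sqrt(-2775 - 47076) = sqrt(-49851) = 3*I*sqrt(5539) ≈ 223.27*I)
1/(M + v) = 1/(3*I*sqrt(5539) + 8084) = 1/(8084 + 3*I*sqrt(5539))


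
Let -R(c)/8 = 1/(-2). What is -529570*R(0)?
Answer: -2118280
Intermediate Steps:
R(c) = 4 (R(c) = -8/(-2) = -8*(-½) = 4)
-529570*R(0) = -529570*4 = -2118280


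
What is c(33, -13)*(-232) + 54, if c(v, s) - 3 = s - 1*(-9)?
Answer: 286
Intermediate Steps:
c(v, s) = 12 + s (c(v, s) = 3 + (s - 1*(-9)) = 3 + (s + 9) = 3 + (9 + s) = 12 + s)
c(33, -13)*(-232) + 54 = (12 - 13)*(-232) + 54 = -1*(-232) + 54 = 232 + 54 = 286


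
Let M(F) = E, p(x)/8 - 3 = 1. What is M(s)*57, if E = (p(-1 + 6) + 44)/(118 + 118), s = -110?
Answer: 1083/59 ≈ 18.356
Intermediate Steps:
p(x) = 32 (p(x) = 24 + 8*1 = 24 + 8 = 32)
E = 19/59 (E = (32 + 44)/(118 + 118) = 76/236 = 76*(1/236) = 19/59 ≈ 0.32203)
M(F) = 19/59
M(s)*57 = (19/59)*57 = 1083/59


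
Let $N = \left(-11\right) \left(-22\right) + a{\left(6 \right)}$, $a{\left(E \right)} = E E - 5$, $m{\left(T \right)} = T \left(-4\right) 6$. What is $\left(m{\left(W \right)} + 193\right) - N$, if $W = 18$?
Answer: $-512$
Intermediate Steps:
$m{\left(T \right)} = - 24 T$ ($m{\left(T \right)} = - 4 T 6 = - 24 T$)
$a{\left(E \right)} = -5 + E^{2}$ ($a{\left(E \right)} = E^{2} - 5 = -5 + E^{2}$)
$N = 273$ ($N = \left(-11\right) \left(-22\right) - \left(5 - 6^{2}\right) = 242 + \left(-5 + 36\right) = 242 + 31 = 273$)
$\left(m{\left(W \right)} + 193\right) - N = \left(\left(-24\right) 18 + 193\right) - 273 = \left(-432 + 193\right) - 273 = -239 - 273 = -512$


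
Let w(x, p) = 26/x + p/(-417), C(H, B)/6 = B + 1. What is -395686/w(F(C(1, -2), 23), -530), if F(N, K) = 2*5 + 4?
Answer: -1155007434/9131 ≈ -1.2649e+5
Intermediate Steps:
C(H, B) = 6 + 6*B (C(H, B) = 6*(B + 1) = 6*(1 + B) = 6 + 6*B)
F(N, K) = 14 (F(N, K) = 10 + 4 = 14)
w(x, p) = 26/x - p/417 (w(x, p) = 26/x + p*(-1/417) = 26/x - p/417)
-395686/w(F(C(1, -2), 23), -530) = -395686/(26/14 - 1/417*(-530)) = -395686/(26*(1/14) + 530/417) = -395686/(13/7 + 530/417) = -395686/9131/2919 = -395686*2919/9131 = -1155007434/9131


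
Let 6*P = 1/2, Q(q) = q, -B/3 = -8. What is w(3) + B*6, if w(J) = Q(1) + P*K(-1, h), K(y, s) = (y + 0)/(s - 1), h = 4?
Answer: 5219/36 ≈ 144.97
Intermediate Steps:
B = 24 (B = -3*(-8) = 24)
K(y, s) = y/(-1 + s)
P = 1/12 (P = (1/2)/6 = (1*(½))/6 = (⅙)*(½) = 1/12 ≈ 0.083333)
w(J) = 35/36 (w(J) = 1 + (-1/(-1 + 4))/12 = 1 + (-1/3)/12 = 1 + (-1*⅓)/12 = 1 + (1/12)*(-⅓) = 1 - 1/36 = 35/36)
w(3) + B*6 = 35/36 + 24*6 = 35/36 + 144 = 5219/36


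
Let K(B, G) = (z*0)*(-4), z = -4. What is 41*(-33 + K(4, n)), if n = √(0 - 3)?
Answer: -1353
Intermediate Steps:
n = I*√3 (n = √(-3) = I*√3 ≈ 1.732*I)
K(B, G) = 0 (K(B, G) = -4*0*(-4) = 0*(-4) = 0)
41*(-33 + K(4, n)) = 41*(-33 + 0) = 41*(-33) = -1353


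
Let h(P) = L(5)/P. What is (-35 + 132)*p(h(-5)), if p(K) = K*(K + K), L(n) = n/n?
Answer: 194/25 ≈ 7.7600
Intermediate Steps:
L(n) = 1
h(P) = 1/P
p(K) = 2*K**2 (p(K) = K*(2*K) = 2*K**2)
(-35 + 132)*p(h(-5)) = (-35 + 132)*(2*(1/(-5))**2) = 97*(2*(-1/5)**2) = 97*(2*(1/25)) = 97*(2/25) = 194/25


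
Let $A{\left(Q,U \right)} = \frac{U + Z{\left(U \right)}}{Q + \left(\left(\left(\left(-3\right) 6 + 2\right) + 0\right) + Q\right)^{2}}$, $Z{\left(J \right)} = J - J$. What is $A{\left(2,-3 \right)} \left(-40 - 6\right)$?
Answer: $\frac{23}{33} \approx 0.69697$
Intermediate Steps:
$Z{\left(J \right)} = 0$
$A{\left(Q,U \right)} = \frac{U}{Q + \left(-16 + Q\right)^{2}}$ ($A{\left(Q,U \right)} = \frac{U + 0}{Q + \left(\left(\left(\left(-3\right) 6 + 2\right) + 0\right) + Q\right)^{2}} = \frac{U}{Q + \left(\left(\left(-18 + 2\right) + 0\right) + Q\right)^{2}} = \frac{U}{Q + \left(\left(-16 + 0\right) + Q\right)^{2}} = \frac{U}{Q + \left(-16 + Q\right)^{2}}$)
$A{\left(2,-3 \right)} \left(-40 - 6\right) = - \frac{3}{2 + \left(-16 + 2\right)^{2}} \left(-40 - 6\right) = - \frac{3}{2 + \left(-14\right)^{2}} \left(-46\right) = - \frac{3}{2 + 196} \left(-46\right) = - \frac{3}{198} \left(-46\right) = \left(-3\right) \frac{1}{198} \left(-46\right) = \left(- \frac{1}{66}\right) \left(-46\right) = \frac{23}{33}$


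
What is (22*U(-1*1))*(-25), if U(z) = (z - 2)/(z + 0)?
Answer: -1650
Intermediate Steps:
U(z) = (-2 + z)/z
(22*U(-1*1))*(-25) = (22*((-2 - 1*1)/((-1*1))))*(-25) = (22*((-2 - 1)/(-1)))*(-25) = (22*(-1*(-3)))*(-25) = (22*3)*(-25) = 66*(-25) = -1650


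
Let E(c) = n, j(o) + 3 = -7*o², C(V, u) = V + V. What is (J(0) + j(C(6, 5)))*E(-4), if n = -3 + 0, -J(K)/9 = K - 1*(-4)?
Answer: 3141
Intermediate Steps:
C(V, u) = 2*V
J(K) = -36 - 9*K (J(K) = -9*(K - 1*(-4)) = -9*(K + 4) = -9*(4 + K) = -36 - 9*K)
j(o) = -3 - 7*o²
n = -3
E(c) = -3
(J(0) + j(C(6, 5)))*E(-4) = ((-36 - 9*0) + (-3 - 7*(2*6)²))*(-3) = ((-36 + 0) + (-3 - 7*12²))*(-3) = (-36 + (-3 - 7*144))*(-3) = (-36 + (-3 - 1008))*(-3) = (-36 - 1011)*(-3) = -1047*(-3) = 3141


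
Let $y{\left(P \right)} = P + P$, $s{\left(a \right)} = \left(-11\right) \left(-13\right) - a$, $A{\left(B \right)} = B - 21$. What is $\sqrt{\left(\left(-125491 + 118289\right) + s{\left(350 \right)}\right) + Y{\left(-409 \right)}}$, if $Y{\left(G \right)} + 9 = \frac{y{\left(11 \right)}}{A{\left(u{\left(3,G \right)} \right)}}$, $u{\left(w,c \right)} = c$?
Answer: $\frac{3 i \sqrt{38099935}}{215} \approx 86.128 i$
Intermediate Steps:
$A{\left(B \right)} = -21 + B$
$s{\left(a \right)} = 143 - a$
$y{\left(P \right)} = 2 P$
$Y{\left(G \right)} = -9 + \frac{22}{-21 + G}$ ($Y{\left(G \right)} = -9 + \frac{2 \cdot 11}{-21 + G} = -9 + \frac{22}{-21 + G}$)
$\sqrt{\left(\left(-125491 + 118289\right) + s{\left(350 \right)}\right) + Y{\left(-409 \right)}} = \sqrt{\left(\left(-125491 + 118289\right) + \left(143 - 350\right)\right) + \frac{211 - -3681}{-21 - 409}} = \sqrt{\left(-7202 + \left(143 - 350\right)\right) + \frac{211 + 3681}{-430}} = \sqrt{\left(-7202 - 207\right) - \frac{1946}{215}} = \sqrt{-7409 - \frac{1946}{215}} = \sqrt{- \frac{1594881}{215}} = \frac{3 i \sqrt{38099935}}{215}$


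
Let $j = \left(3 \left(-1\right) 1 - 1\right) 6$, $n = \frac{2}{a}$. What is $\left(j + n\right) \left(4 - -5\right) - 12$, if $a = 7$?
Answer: $- \frac{1578}{7} \approx -225.43$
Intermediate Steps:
$n = \frac{2}{7} \approx 0.28571$
$j = -24$ ($j = \left(\left(-3\right) 1 - 1\right) 6 = \left(-3 - 1\right) 6 = \left(-4\right) 6 = -24$)
$\left(j + n\right) \left(4 - -5\right) - 12 = \left(-24 + \frac{2}{7}\right) \left(4 - -5\right) - 12 = - \frac{166 \left(4 + 5\right)}{7} - 12 = \left(- \frac{166}{7}\right) 9 - 12 = - \frac{1494}{7} - 12 = - \frac{1578}{7}$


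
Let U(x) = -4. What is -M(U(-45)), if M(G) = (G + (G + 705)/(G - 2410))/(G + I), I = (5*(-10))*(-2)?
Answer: 10357/231744 ≈ 0.044692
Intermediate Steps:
I = 100 (I = -50*(-2) = 100)
M(G) = (G + (705 + G)/(-2410 + G))/(100 + G) (M(G) = (G + (G + 705)/(G - 2410))/(G + 100) = (G + (705 + G)/(-2410 + G))/(100 + G))
-M(U(-45)) = -(705 + (-4)² - 2409*(-4))/(-241000 + (-4)² - 2310*(-4)) = -(705 + 16 + 9636)/(-241000 + 16 + 9240) = -10357/(-231744) = -(-1)*10357/231744 = -1*(-10357/231744) = 10357/231744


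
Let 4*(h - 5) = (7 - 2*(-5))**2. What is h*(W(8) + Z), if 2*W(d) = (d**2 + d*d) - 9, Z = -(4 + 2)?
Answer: 33063/8 ≈ 4132.9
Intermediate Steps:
Z = -6 (Z = -1*6 = -6)
W(d) = -9/2 + d**2 (W(d) = ((d**2 + d*d) - 9)/2 = ((d**2 + d**2) - 9)/2 = (2*d**2 - 9)/2 = (-9 + 2*d**2)/2 = -9/2 + d**2)
h = 309/4 (h = 5 + (7 - 2*(-5))**2/4 = 5 + (7 + 10)**2/4 = 5 + (1/4)*17**2 = 5 + (1/4)*289 = 5 + 289/4 = 309/4 ≈ 77.250)
h*(W(8) + Z) = 309*((-9/2 + 8**2) - 6)/4 = 309*((-9/2 + 64) - 6)/4 = 309*(119/2 - 6)/4 = (309/4)*(107/2) = 33063/8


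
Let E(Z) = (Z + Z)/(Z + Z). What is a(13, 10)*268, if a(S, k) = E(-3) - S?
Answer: -3216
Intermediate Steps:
E(Z) = 1 (E(Z) = (2*Z)/((2*Z)) = (2*Z)*(1/(2*Z)) = 1)
a(S, k) = 1 - S
a(13, 10)*268 = (1 - 1*13)*268 = (1 - 13)*268 = -12*268 = -3216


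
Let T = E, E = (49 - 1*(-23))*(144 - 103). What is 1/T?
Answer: 1/2952 ≈ 0.00033875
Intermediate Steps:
E = 2952 (E = (49 + 23)*41 = 72*41 = 2952)
T = 2952
1/T = 1/2952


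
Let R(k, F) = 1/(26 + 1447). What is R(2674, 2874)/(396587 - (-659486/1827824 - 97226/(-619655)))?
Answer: 566310140360/330823066070905078929 ≈ 1.7118e-9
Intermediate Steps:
R(k, F) = 1/1473
R(2674, 2874)/(396587 - (-659486/1827824 - 97226/(-619655))) = 1/(1473*(396587 - (-659486/1827824 - 97226/(-619655)))) = 1/(1473*(396587 - (-659486*1/1827824 - 97226*(-1/619655)))) = 1/(1473*(396587 - (-329743/913912 + 97226/619655))) = 1/(1473*(396587 - 1*(-115470890553/566310140360))) = 1/(1473*(396587 + 115470890553/566310140360)) = 1/(1473*(224591355105841873/566310140360)) = (1/1473)*(566310140360/224591355105841873) = 566310140360/330823066070905078929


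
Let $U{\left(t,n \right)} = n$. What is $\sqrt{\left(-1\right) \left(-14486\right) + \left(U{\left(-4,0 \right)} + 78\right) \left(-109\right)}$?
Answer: $4 \sqrt{374} \approx 77.356$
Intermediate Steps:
$\sqrt{\left(-1\right) \left(-14486\right) + \left(U{\left(-4,0 \right)} + 78\right) \left(-109\right)} = \sqrt{\left(-1\right) \left(-14486\right) + \left(0 + 78\right) \left(-109\right)} = \sqrt{14486 + 78 \left(-109\right)} = \sqrt{14486 - 8502} = \sqrt{5984} = 4 \sqrt{374}$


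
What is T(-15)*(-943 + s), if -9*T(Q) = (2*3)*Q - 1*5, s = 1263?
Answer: 30400/9 ≈ 3377.8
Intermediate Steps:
T(Q) = 5/9 - 2*Q/3 (T(Q) = -((2*3)*Q - 1*5)/9 = -(6*Q - 5)/9 = -(-5 + 6*Q)/9 = 5/9 - 2*Q/3)
T(-15)*(-943 + s) = (5/9 - 2/3*(-15))*(-943 + 1263) = (5/9 + 10)*320 = (95/9)*320 = 30400/9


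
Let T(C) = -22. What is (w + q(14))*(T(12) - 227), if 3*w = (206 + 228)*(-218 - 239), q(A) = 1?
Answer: 16461805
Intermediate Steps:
w = -198338/3 (w = ((206 + 228)*(-218 - 239))/3 = (434*(-457))/3 = (⅓)*(-198338) = -198338/3 ≈ -66113.)
(w + q(14))*(T(12) - 227) = (-198338/3 + 1)*(-22 - 227) = -198335/3*(-249) = 16461805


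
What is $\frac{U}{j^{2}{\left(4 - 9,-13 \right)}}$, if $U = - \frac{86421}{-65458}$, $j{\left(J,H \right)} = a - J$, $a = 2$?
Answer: $\frac{86421}{3207442} \approx 0.026944$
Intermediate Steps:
$j{\left(J,H \right)} = 2 - J$
$U = \frac{86421}{65458}$ ($U = \left(-86421\right) \left(- \frac{1}{65458}\right) = \frac{86421}{65458} \approx 1.3203$)
$\frac{U}{j^{2}{\left(4 - 9,-13 \right)}} = \frac{86421}{65458 \left(2 - \left(4 - 9\right)\right)^{2}} = \frac{86421}{65458 \left(2 - -5\right)^{2}} = \frac{86421}{65458 \left(2 + 5\right)^{2}} = \frac{86421}{65458 \cdot 7^{2}} = \frac{86421}{65458 \cdot 49} = \frac{86421}{65458} \cdot \frac{1}{49} = \frac{86421}{3207442}$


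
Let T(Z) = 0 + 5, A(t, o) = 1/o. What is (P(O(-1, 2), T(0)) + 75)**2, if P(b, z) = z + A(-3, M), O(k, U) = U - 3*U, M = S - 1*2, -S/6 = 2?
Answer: 1252161/196 ≈ 6388.6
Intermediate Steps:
S = -12 (S = -6*2 = -12)
M = -14 (M = -12 - 1*2 = -12 - 2 = -14)
T(Z) = 5
O(k, U) = -2*U
P(b, z) = -1/14 + z (P(b, z) = z + 1/(-14) = z - 1/14 = -1/14 + z)
(P(O(-1, 2), T(0)) + 75)**2 = ((-1/14 + 5) + 75)**2 = (69/14 + 75)**2 = (1119/14)**2 = 1252161/196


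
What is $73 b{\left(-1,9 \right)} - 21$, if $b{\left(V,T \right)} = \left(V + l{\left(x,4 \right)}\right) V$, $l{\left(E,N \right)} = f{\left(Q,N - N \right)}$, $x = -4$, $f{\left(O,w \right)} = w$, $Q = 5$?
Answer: $52$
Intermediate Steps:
$l{\left(E,N \right)} = 0$ ($l{\left(E,N \right)} = N - N = 0$)
$b{\left(V,T \right)} = V^{2}$ ($b{\left(V,T \right)} = \left(V + 0\right) V = V V = V^{2}$)
$73 b{\left(-1,9 \right)} - 21 = 73 \left(-1\right)^{2} - 21 = 73 \cdot 1 - 21 = 73 - 21 = 52$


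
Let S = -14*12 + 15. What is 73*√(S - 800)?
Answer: 73*I*√953 ≈ 2253.6*I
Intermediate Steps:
S = -153 (S = -168 + 15 = -153)
73*√(S - 800) = 73*√(-153 - 800) = 73*√(-953) = 73*(I*√953) = 73*I*√953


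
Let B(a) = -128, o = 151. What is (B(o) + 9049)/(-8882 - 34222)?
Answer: -8921/43104 ≈ -0.20696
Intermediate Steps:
(B(o) + 9049)/(-8882 - 34222) = (-128 + 9049)/(-8882 - 34222) = 8921/(-43104) = 8921*(-1/43104) = -8921/43104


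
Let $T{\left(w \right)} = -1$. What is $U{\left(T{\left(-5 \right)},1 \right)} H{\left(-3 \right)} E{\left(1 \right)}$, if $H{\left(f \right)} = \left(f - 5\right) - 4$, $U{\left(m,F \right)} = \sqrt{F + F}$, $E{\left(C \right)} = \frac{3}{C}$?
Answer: $- 36 \sqrt{2} \approx -50.912$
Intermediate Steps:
$U{\left(m,F \right)} = \sqrt{2} \sqrt{F}$ ($U{\left(m,F \right)} = \sqrt{2 F} = \sqrt{2} \sqrt{F}$)
$H{\left(f \right)} = -9 + f$ ($H{\left(f \right)} = \left(-5 + f\right) - 4 = -9 + f$)
$U{\left(T{\left(-5 \right)},1 \right)} H{\left(-3 \right)} E{\left(1 \right)} = \sqrt{2} \sqrt{1} \left(-9 - 3\right) \frac{3}{1} = \sqrt{2} \cdot 1 \left(-12\right) 3 \cdot 1 = \sqrt{2} \left(-12\right) 3 = - 12 \sqrt{2} \cdot 3 = - 36 \sqrt{2}$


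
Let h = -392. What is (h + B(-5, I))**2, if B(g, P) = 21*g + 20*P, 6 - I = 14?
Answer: 431649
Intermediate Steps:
I = -8 (I = 6 - 1*14 = 6 - 14 = -8)
B(g, P) = 20*P + 21*g
(h + B(-5, I))**2 = (-392 + (20*(-8) + 21*(-5)))**2 = (-392 + (-160 - 105))**2 = (-392 - 265)**2 = (-657)**2 = 431649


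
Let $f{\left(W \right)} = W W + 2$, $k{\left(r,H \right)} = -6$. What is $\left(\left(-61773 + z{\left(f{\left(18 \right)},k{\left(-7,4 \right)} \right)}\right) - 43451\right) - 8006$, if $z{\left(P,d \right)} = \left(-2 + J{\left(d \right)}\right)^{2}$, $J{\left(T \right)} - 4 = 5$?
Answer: $-113181$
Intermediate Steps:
$f{\left(W \right)} = 2 + W^{2}$ ($f{\left(W \right)} = W^{2} + 2 = 2 + W^{2}$)
$J{\left(T \right)} = 9$ ($J{\left(T \right)} = 4 + 5 = 9$)
$z{\left(P,d \right)} = 49$ ($z{\left(P,d \right)} = \left(-2 + 9\right)^{2} = 7^{2} = 49$)
$\left(\left(-61773 + z{\left(f{\left(18 \right)},k{\left(-7,4 \right)} \right)}\right) - 43451\right) - 8006 = \left(\left(-61773 + 49\right) - 43451\right) - 8006 = \left(-61724 - 43451\right) - 8006 = -105175 - 8006 = -113181$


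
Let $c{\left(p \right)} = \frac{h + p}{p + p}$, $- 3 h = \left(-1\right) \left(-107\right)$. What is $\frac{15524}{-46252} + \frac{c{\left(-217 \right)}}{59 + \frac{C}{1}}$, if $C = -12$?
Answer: $- \frac{3689180}{11412681} \approx -0.32325$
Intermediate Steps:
$h = - \frac{107}{3}$ ($h = - \frac{\left(-1\right) \left(-107\right)}{3} = \left(- \frac{1}{3}\right) 107 = - \frac{107}{3} \approx -35.667$)
$c{\left(p \right)} = \frac{- \frac{107}{3} + p}{2 p}$ ($c{\left(p \right)} = \frac{- \frac{107}{3} + p}{p + p} = \frac{- \frac{107}{3} + p}{2 p}$)
$\frac{15524}{-46252} + \frac{c{\left(-217 \right)}}{59 + \frac{C}{1}} = \frac{15524}{-46252} + \frac{\frac{1}{6} \frac{1}{-217} \left(-107 + 3 \left(-217\right)\right)}{59 + 1^{-1} \left(-12\right)} = 15524 \left(- \frac{1}{46252}\right) + \frac{\frac{1}{6} \left(- \frac{1}{217}\right) \left(-107 - 651\right)}{59 + 1 \left(-12\right)} = - \frac{3881}{11563} + \frac{\frac{1}{6} \left(- \frac{1}{217}\right) \left(-758\right)}{59 - 12} = - \frac{3881}{11563} + \frac{379}{651 \cdot 47} = - \frac{3881}{11563} + \frac{379}{651} \cdot \frac{1}{47} = - \frac{3881}{11563} + \frac{379}{30597} = - \frac{3689180}{11412681}$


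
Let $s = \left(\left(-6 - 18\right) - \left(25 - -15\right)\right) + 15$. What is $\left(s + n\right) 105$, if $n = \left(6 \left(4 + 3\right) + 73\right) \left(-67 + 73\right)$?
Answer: $67305$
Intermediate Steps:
$n = 690$ ($n = \left(6 \cdot 7 + 73\right) 6 = \left(42 + 73\right) 6 = 115 \cdot 6 = 690$)
$s = -49$ ($s = \left(-24 - 40\right) + 15 = -64 + 15 = -49$)
$\left(s + n\right) 105 = \left(-49 + 690\right) 105 = 641 \cdot 105 = 67305$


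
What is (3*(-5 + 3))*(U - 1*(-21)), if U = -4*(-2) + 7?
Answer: -216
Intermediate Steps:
U = 15 (U = 8 + 7 = 15)
(3*(-5 + 3))*(U - 1*(-21)) = (3*(-5 + 3))*(15 - 1*(-21)) = (3*(-2))*(15 + 21) = -6*36 = -216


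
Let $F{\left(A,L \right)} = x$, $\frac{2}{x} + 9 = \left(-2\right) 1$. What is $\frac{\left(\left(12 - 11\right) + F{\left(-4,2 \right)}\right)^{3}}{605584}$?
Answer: $\frac{729}{806032304} \approx 9.0443 \cdot 10^{-7}$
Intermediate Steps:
$x = - \frac{2}{11}$ ($x = \frac{2}{-9 - 2} = \frac{2}{-11} = 2 \left(- \frac{1}{11}\right) = - \frac{2}{11} \approx -0.18182$)
$F{\left(A,L \right)} = - \frac{2}{11}$
$\frac{\left(\left(12 - 11\right) + F{\left(-4,2 \right)}\right)^{3}}{605584} = \frac{\left(\left(12 - 11\right) - \frac{2}{11}\right)^{3}}{605584} = \left(1 - \frac{2}{11}\right)^{3} \cdot \frac{1}{605584} = \left(\frac{9}{11}\right)^{3} \cdot \frac{1}{605584} = \frac{729}{1331} \cdot \frac{1}{605584} = \frac{729}{806032304}$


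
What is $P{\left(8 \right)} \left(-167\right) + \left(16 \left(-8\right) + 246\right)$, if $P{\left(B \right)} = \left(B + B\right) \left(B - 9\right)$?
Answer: $2790$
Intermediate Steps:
$P{\left(B \right)} = 2 B \left(-9 + B\right)$
$P{\left(8 \right)} \left(-167\right) + \left(16 \left(-8\right) + 246\right) = 2 \cdot 8 \left(-9 + 8\right) \left(-167\right) + \left(16 \left(-8\right) + 246\right) = 2 \cdot 8 \left(-1\right) \left(-167\right) + \left(-128 + 246\right) = \left(-16\right) \left(-167\right) + 118 = 2672 + 118 = 2790$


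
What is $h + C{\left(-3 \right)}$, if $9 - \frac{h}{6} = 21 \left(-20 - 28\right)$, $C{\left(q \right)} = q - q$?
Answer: $6102$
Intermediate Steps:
$C{\left(q \right)} = 0$
$h = 6102$ ($h = 54 - 6 \cdot 21 \left(-20 - 28\right) = 54 - 6 \cdot 21 \left(-48\right) = 54 - -6048 = 54 + 6048 = 6102$)
$h + C{\left(-3 \right)} = 6102 + 0 = 6102$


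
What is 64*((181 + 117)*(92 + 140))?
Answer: 4424704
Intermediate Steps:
64*((181 + 117)*(92 + 140)) = 64*(298*232) = 64*69136 = 4424704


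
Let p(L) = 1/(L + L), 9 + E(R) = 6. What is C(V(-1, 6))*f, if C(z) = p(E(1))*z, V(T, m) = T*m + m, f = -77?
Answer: 0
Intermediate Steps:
E(R) = -3 (E(R) = -9 + 6 = -3)
p(L) = 1/(2*L)
V(T, m) = m + T*m
C(z) = -z/6 (C(z) = ((1/2)/(-3))*z = ((1/2)*(-1/3))*z = -z/6)
C(V(-1, 6))*f = -(1 - 1)*(-77) = -0*(-77) = -1/6*0*(-77) = 0*(-77) = 0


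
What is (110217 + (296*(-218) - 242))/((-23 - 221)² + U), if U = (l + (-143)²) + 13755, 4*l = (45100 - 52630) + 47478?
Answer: 45447/103727 ≈ 0.43814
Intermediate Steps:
l = 9987 (l = ((45100 - 52630) + 47478)/4 = (-7530 + 47478)/4 = (¼)*39948 = 9987)
U = 44191 (U = (9987 + (-143)²) + 13755 = (9987 + 20449) + 13755 = 30436 + 13755 = 44191)
(110217 + (296*(-218) - 242))/((-23 - 221)² + U) = (110217 + (296*(-218) - 242))/((-23 - 221)² + 44191) = (110217 + (-64528 - 242))/((-244)² + 44191) = (110217 - 64770)/(59536 + 44191) = 45447/103727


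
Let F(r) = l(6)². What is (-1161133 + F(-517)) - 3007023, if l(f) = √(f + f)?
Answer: -4168144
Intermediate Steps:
l(f) = √2*√f (l(f) = √(2*f) = √2*√f)
F(r) = 12 (F(r) = (√2*√6)² = (2*√3)² = 12)
(-1161133 + F(-517)) - 3007023 = (-1161133 + 12) - 3007023 = -1161121 - 3007023 = -4168144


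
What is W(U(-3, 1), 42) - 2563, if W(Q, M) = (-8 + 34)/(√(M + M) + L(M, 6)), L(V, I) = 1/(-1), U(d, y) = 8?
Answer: -212703/83 + 52*√21/83 ≈ -2559.8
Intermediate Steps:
L(V, I) = -1
W(Q, M) = 26/(-1 + √2*√M) (W(Q, M) = (-8 + 34)/(√(M + M) - 1) = 26/(√(2*M) - 1) = 26/(√2*√M - 1) = 26/(-1 + √2*√M))
W(U(-3, 1), 42) - 2563 = 26/(-1 + √2*√42) - 2563 = 26/(-1 + 2*√21) - 2563 = -2563 + 26/(-1 + 2*√21)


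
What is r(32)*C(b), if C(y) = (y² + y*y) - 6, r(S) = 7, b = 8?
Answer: 854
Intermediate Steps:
C(y) = -6 + 2*y² (C(y) = (y² + y²) - 6 = 2*y² - 6 = -6 + 2*y²)
r(32)*C(b) = 7*(-6 + 2*8²) = 7*(-6 + 2*64) = 7*(-6 + 128) = 7*122 = 854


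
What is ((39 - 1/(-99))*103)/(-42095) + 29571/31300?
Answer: 22156726291/26087955300 ≈ 0.84931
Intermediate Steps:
((39 - 1/(-99))*103)/(-42095) + 29571/31300 = ((39 - 1*(-1/99))*103)*(-1/42095) + 29571*(1/31300) = ((39 + 1/99)*103)*(-1/42095) + 29571/31300 = ((3862/99)*103)*(-1/42095) + 29571/31300 = (397786/99)*(-1/42095) + 29571/31300 = -397786/4167405 + 29571/31300 = 22156726291/26087955300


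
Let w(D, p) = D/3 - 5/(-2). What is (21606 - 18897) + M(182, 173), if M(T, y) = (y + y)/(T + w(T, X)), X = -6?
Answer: 3987015/1471 ≈ 2710.4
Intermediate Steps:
w(D, p) = 5/2 + D/3 (w(D, p) = D*(1/3) - 5*(-1/2) = D/3 + 5/2 = 5/2 + D/3)
M(T, y) = 2*y/(5/2 + 4*T/3) (M(T, y) = (y + y)/(T + (5/2 + T/3)) = (2*y)/(5/2 + 4*T/3) = 2*y/(5/2 + 4*T/3))
(21606 - 18897) + M(182, 173) = (21606 - 18897) + 12*173/(15 + 8*182) = 2709 + 12*173/(15 + 1456) = 2709 + 12*173/1471 = 2709 + 12*173*(1/1471) = 2709 + 2076/1471 = 3987015/1471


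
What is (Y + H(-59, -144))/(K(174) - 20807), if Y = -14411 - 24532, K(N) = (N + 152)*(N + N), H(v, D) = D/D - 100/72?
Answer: -700981/1667538 ≈ -0.42037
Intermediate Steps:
H(v, D) = -7/18 (H(v, D) = 1 - 100*1/72 = 1 - 25/18 = -7/18)
K(N) = 2*N*(152 + N) (K(N) = (152 + N)*(2*N) = 2*N*(152 + N))
Y = -38943
(Y + H(-59, -144))/(K(174) - 20807) = (-38943 - 7/18)/(2*174*(152 + 174) - 20807) = -700981/(18*(2*174*326 - 20807)) = -700981/(18*(113448 - 20807)) = -700981/18/92641 = -700981/18*1/92641 = -700981/1667538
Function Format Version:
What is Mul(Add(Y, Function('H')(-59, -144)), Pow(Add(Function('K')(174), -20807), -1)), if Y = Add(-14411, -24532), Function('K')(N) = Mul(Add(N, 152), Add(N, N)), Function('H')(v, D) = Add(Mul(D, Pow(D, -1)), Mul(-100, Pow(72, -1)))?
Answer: Rational(-700981, 1667538) ≈ -0.42037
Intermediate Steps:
Function('H')(v, D) = Rational(-7, 18) (Function('H')(v, D) = Add(1, Mul(-100, Rational(1, 72))) = Add(1, Rational(-25, 18)) = Rational(-7, 18))
Function('K')(N) = Mul(2, N, Add(152, N)) (Function('K')(N) = Mul(Add(152, N), Mul(2, N)) = Mul(2, N, Add(152, N)))
Y = -38943
Mul(Add(Y, Function('H')(-59, -144)), Pow(Add(Function('K')(174), -20807), -1)) = Mul(Add(-38943, Rational(-7, 18)), Pow(Add(Mul(2, 174, Add(152, 174)), -20807), -1)) = Mul(Rational(-700981, 18), Pow(Add(Mul(2, 174, 326), -20807), -1)) = Mul(Rational(-700981, 18), Pow(Add(113448, -20807), -1)) = Mul(Rational(-700981, 18), Pow(92641, -1)) = Mul(Rational(-700981, 18), Rational(1, 92641)) = Rational(-700981, 1667538)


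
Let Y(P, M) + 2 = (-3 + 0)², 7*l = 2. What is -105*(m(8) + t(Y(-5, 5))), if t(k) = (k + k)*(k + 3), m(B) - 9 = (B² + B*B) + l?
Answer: -29115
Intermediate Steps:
l = 2/7 (l = (⅐)*2 = 2/7 ≈ 0.28571)
m(B) = 65/7 + 2*B² (m(B) = 9 + ((B² + B*B) + 2/7) = 9 + ((B² + B²) + 2/7) = 9 + (2*B² + 2/7) = 9 + (2/7 + 2*B²) = 65/7 + 2*B²)
Y(P, M) = 7 (Y(P, M) = -2 + (-3 + 0)² = -2 + (-3)² = -2 + 9 = 7)
t(k) = 2*k*(3 + k) (t(k) = (2*k)*(3 + k) = 2*k*(3 + k))
-105*(m(8) + t(Y(-5, 5))) = -105*((65/7 + 2*8²) + 2*7*(3 + 7)) = -105*((65/7 + 2*64) + 2*7*10) = -105*((65/7 + 128) + 140) = -105*(961/7 + 140) = -105*1941/7 = -29115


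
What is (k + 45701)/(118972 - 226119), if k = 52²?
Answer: -48405/107147 ≈ -0.45176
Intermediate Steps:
k = 2704
(k + 45701)/(118972 - 226119) = (2704 + 45701)/(118972 - 226119) = 48405/(-107147) = 48405*(-1/107147) = -48405/107147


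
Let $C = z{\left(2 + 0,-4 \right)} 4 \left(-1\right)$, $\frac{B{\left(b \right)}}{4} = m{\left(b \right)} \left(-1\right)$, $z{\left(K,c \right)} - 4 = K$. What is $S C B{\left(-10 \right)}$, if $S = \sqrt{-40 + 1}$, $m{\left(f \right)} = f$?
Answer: $- 960 i \sqrt{39} \approx - 5995.2 i$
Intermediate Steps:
$z{\left(K,c \right)} = 4 + K$
$B{\left(b \right)} = - 4 b$ ($B{\left(b \right)} = 4 b \left(-1\right) = 4 \left(- b\right) = - 4 b$)
$C = -24$ ($C = \left(4 + \left(2 + 0\right)\right) 4 \left(-1\right) = \left(4 + 2\right) 4 \left(-1\right) = 6 \cdot 4 \left(-1\right) = 24 \left(-1\right) = -24$)
$S = i \sqrt{39}$ ($S = \sqrt{-39} = i \sqrt{39} \approx 6.245 i$)
$S C B{\left(-10 \right)} = i \sqrt{39} \left(-24\right) \left(\left(-4\right) \left(-10\right)\right) = - 24 i \sqrt{39} \cdot 40 = - 960 i \sqrt{39}$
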